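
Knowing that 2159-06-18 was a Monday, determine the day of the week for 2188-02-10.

From June 18, 2159 to June 18, 2187: 28 years, of which 7 contain a Feb 29 — 21×365 + 7×366 = 10227 days.
June 2187: 30 − 18 = 12 days remain.
Then July (31), August (31), September (30), October (31), November (30), December (31), January (31): 31 + 31 + 30 + 31 + 30 + 31 + 31 = 215 days.
February 1–10, 2188: 10 days (2188 is a leap year).
Residual: 237 days.
Total: 10464 days.
10464 mod 7 = 6, so 6 days after Monday is Sunday.

Sunday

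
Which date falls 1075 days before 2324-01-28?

2321-02-17

Count 1075 days before January 28, 2324:
Day-of-year of February 17, 2321: 48.
Day-of-year of January 28, 2324: 28.
2321 has 365 days, so 365 − 48 = 317 days remain in 2321.
Full years: 2322: 365; 2323: 365. Sum = 730.
Total: 317 + 730 + 28 = 1075 days.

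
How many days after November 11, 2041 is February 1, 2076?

From November 11, 2041 to November 11, 2075: 34 years, of which 8 contain a Feb 29 — 26×365 + 8×366 = 12418 days.
November 2075: 30 − 11 = 19 days remain.
Then December (31), January (31): 31 + 31 = 62 days.
February 1, 2076: 1 day (2076 is a leap year).
Residual: 82 days.
Total: 12500 days.

12500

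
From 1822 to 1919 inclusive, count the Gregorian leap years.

Years divisible by 4: 1824, 1828, …, 1916 — 24 in all.
Of these, 1900 is divisible by 100 but not 400, so not leap.
Leap years: 24 − 1 = 23.

23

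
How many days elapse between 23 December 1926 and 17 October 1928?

664

December 23, 1926 → December 23, 1927: 365 days.
December 1927: 31 − 23 = 8 days remain.
Then 9 full months totalling 274 days.
October 1–17, 1928: 17 days.
Residual: 299 days.
Total: 664 days.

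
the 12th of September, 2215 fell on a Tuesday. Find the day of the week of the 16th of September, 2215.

Saturday

Within September 2215: 16 − 12 = 4 days.
4 mod 7 = 4, so 4 days after Tuesday is Saturday.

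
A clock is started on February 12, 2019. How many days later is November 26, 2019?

287

February 2019: 28 − 12 = 16 days remain (2019 is not a leap year, so February has 28 days).
Then March (31), April (30), May (31), June (30), July (31), August (31), September (30), October (31): 31 + 30 + 31 + 30 + 31 + 31 + 30 + 31 = 245 days.
November 1–26, 2019: 26 days.
Total: 16 + 245 + 26 = 287 days.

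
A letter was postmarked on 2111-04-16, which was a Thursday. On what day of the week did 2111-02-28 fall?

Count forward from the earlier date (February 28, 2111) to the later (April 16, 2111):
February 2111: 28 − 28 = 0 days remain (2111 is not a leap year, so February has 28 days).
Then March (31): 31 days.
April 1–16, 2111: 16 days.
Total: 0 + 31 + 16 = 47 days.
47 mod 7 = 5, so 5 days before Thursday is Saturday.

Saturday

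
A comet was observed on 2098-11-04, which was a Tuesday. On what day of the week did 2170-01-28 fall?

Sunday

From November 4, 2098 to November 4, 2169: 71 years, of which 17 contain a Feb 29 — 54×365 + 17×366 = 25932 days.
(2100 is not a leap year (divisible by 100 but not 400).)
November 2169: 30 − 4 = 26 days remain.
Then December (31): 31 days.
January 1–28, 2170: 28 days.
Residual: 85 days.
Total: 26017 days.
26017 mod 7 = 5, so 5 days after Tuesday is Sunday.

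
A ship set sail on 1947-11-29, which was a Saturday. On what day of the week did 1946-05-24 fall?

Friday

Count forward from the earlier date (May 24, 1946) to the later (November 29, 1947):
May 24, 1946 → May 24, 1947: 365 days.
May 1947: 31 − 24 = 7 days remain.
Then June (30), July (31), August (31), September (30), October (31): 30 + 31 + 31 + 30 + 31 = 153 days.
November 1–29, 1947: 29 days.
Residual: 189 days.
Total: 554 days.
554 mod 7 = 1, so 1 day before Saturday is Friday.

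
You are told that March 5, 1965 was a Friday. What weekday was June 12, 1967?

March 5, 1965 → March 5, 1966: 365 days.
March 5, 1966 → March 5, 1967: 365 days.
March 1967: 31 − 5 = 26 days remain.
Then April (30), May (31): 30 + 31 = 61 days.
June 1–12, 1967: 12 days.
Residual: 99 days.
Total: 829 days.
829 mod 7 = 3, so 3 days after Friday is Monday.

Monday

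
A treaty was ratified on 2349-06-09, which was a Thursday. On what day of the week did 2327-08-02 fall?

Tuesday

Count forward from the earlier date (August 2, 2327) to the later (June 9, 2349):
Day-of-year of August 2, 2327: 214.
Day-of-year of June 9, 2349: 160.
2327 has 365 days, so 365 − 214 = 151 days remain in 2327.
Full years 2328–2348: 15 common + 6 leap = 15×365 + 6×366 = 7671 days.
Total: 151 + 7671 + 160 = 7982 days.
7982 mod 7 = 2, so 2 days before Thursday is Tuesday.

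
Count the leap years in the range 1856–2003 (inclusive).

36

Years divisible by 4: 1856, 1860, …, 2000 — 37 in all.
Of these, 1900 is divisible by 100 but not 400, so not leap.
2000 is divisible by 400, so still leap.
Leap years: 37 − 1 = 36.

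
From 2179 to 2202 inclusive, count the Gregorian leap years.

5

Years divisible by 4 in [2179, 2202]: 2180, 2184, 2188, 2192, 2196, 2200.
Of these, 2200 is divisible by 100 but not 400, so not leap.
Leap years: 6 − 1 = 5.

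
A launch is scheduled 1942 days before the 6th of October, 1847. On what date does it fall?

the 12th of June, 1842

Count 1942 days before October 6, 1847:
June 12, 1842 → June 12, 1843: 365 days.
June 12, 1843 → June 12, 1844: 366 days (1844 is a leap year).
June 12, 1844 → June 12, 1845: 365 days.
June 12, 1845 → June 12, 1846: 365 days.
June 12, 1846 → June 12, 1847: 365 days.
June 1847: 30 − 12 = 18 days remain.
Then July (31), August (31), September (30): 31 + 31 + 30 = 92 days.
October 1–6, 1847: 6 days.
Residual: 116 days.
Total: 1942 days.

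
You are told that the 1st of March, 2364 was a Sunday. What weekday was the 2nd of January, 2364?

Count forward from the earlier date (January 2, 2364) to the later (March 1, 2364):
January 2364: 31 − 2 = 29 days remain.
Then February 2364 (29): 29 days.
March 1, 2364: 1 day.
Total: 29 + 29 + 1 = 59 days.
59 mod 7 = 3, so 3 days before Sunday is Thursday.

Thursday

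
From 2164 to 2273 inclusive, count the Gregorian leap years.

27

Years divisible by 4: 2164, 2168, …, 2272 — 28 in all.
Of these, 2200 is divisible by 100 but not 400, so not leap.
Leap years: 28 − 1 = 27.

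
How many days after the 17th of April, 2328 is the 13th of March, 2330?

April 2328: 30 − 17 = 13 days remain.
Then 22 full months totalling 669 days.
March 1–13, 2330: 13 days.
Total: 13 + 669 + 13 = 695 days.

695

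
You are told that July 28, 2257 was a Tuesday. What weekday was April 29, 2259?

Day-of-year of July 28, 2257: 209.
Day-of-year of April 29, 2259: 119.
2257 has 365 days, so 365 − 209 = 156 days remain in 2257.
Full years: 2258: 365. Sum = 365.
Total: 156 + 365 + 119 = 640 days.
640 mod 7 = 3, so 3 days after Tuesday is Friday.

Friday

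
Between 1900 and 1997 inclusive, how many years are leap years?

Years divisible by 4: 1900, 1904, …, 1996 — 25 in all.
Of these, 1900 is divisible by 100 but not 400, so not leap.
Leap years: 25 − 1 = 24.

24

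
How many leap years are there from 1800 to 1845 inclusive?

11

Years divisible by 4 in [1800, 1845]: 1800, 1804, 1808, 1812, 1816, 1820, 1824, 1828, 1832, 1836, 1840, 1844.
Of these, 1800 is divisible by 100 but not 400, so not leap.
Leap years: 12 − 1 = 11.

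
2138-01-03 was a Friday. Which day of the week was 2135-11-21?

Monday

Count forward from the earlier date (November 21, 2135) to the later (January 3, 2138):
November 21, 2135 → November 21, 2136: 366 days (2136 is a leap year).
November 21, 2136 → November 21, 2137: 365 days.
November 2137: 30 − 21 = 9 days remain.
Then December (31): 31 days.
January 1–3, 2138: 3 days.
Residual: 43 days.
Total: 774 days.
774 mod 7 = 4, so 4 days before Friday is Monday.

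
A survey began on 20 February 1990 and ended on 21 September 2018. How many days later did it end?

10440

From February 20, 1990 to February 20, 2018: 28 years, of which 7 contain a Feb 29 — 21×365 + 7×366 = 10227 days.
(2000 is a leap year (divisible by 400).)
February 2018: 28 − 20 = 8 days remain (2018 is not a leap year, so February has 28 days).
Then March (31), April (30), May (31), June (30), July (31), August (31): 31 + 30 + 31 + 30 + 31 + 31 = 184 days.
September 1–21, 2018: 21 days.
Residual: 213 days.
Total: 10440 days.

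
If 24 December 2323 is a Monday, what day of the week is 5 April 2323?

Count forward from the earlier date (April 5, 2323) to the later (December 24, 2323):
April 2323: 30 − 5 = 25 days remain.
Then May (31), June (30), July (31), August (31), September (30), October (31), November (30): 31 + 30 + 31 + 31 + 30 + 31 + 30 = 214 days.
December 1–24, 2323: 24 days.
Total: 25 + 214 + 24 = 263 days.
263 mod 7 = 4, so 4 days before Monday is Thursday.

Thursday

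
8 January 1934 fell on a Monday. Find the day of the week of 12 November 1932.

Saturday

Count forward from the earlier date (November 12, 1932) to the later (January 8, 1934):
November 12, 1932 → November 12, 1933: 365 days.
November 1933: 30 − 12 = 18 days remain.
Then December (31): 31 days.
January 1–8, 1934: 8 days.
Residual: 57 days.
Total: 422 days.
422 mod 7 = 2, so 2 days before Monday is Saturday.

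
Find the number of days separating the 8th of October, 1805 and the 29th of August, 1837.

11648

From October 8, 1805 to October 8, 1836: 31 years, of which 8 contain a Feb 29 — 23×365 + 8×366 = 11323 days.
October 1836: 31 − 8 = 23 days remain.
Then 9 full months totalling 273 days.
August 1–29, 1837: 29 days.
Residual: 325 days.
Total: 11648 days.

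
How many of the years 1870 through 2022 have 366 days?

37

Years divisible by 4: 1872, 1876, …, 2020 — 38 in all.
Of these, 1900 is divisible by 100 but not 400, so not leap.
2000 is divisible by 400, so still leap.
Leap years: 38 − 1 = 37.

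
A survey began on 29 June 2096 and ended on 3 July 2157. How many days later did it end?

22283

From June 29, 2096 to June 29, 2157: 61 years, of which 14 contain a Feb 29 — 47×365 + 14×366 = 22279 days.
(2100 is not a leap year (divisible by 100 but not 400).)
June 2157: 30 − 29 = 1 day remains.
July 1–3, 2157: 3 days.
Residual: 4 days.
Total: 22283 days.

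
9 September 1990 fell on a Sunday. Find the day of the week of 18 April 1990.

Wednesday

Count forward from the earlier date (April 18, 1990) to the later (September 9, 1990):
April 1990: 30 − 18 = 12 days remain.
Then May (31), June (30), July (31), August (31): 31 + 30 + 31 + 31 = 123 days.
September 1–9, 1990: 9 days.
Total: 12 + 123 + 9 = 144 days.
144 mod 7 = 4, so 4 days before Sunday is Wednesday.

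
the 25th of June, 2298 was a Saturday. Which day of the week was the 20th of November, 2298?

June 2298: 30 − 25 = 5 days remain.
Then July (31), August (31), September (30), October (31): 31 + 31 + 30 + 31 = 123 days.
November 1–20, 2298: 20 days.
Total: 5 + 123 + 20 = 148 days.
148 mod 7 = 1, so 1 day after Saturday is Sunday.

Sunday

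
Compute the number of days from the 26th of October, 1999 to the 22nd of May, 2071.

From October 26, 1999 to October 26, 2070: 71 years, of which 18 contain a Feb 29 — 53×365 + 18×366 = 25933 days.
(2000 is a leap year (divisible by 400).)
October 2070: 31 − 26 = 5 days remain.
Then November (30), December (31), January (31), February 2071 (28), March (31), April (30): 30 + 31 + 31 + 28 + 31 + 30 = 181 days.
May 1–22, 2071: 22 days.
Residual: 208 days.
Total: 26141 days.

26141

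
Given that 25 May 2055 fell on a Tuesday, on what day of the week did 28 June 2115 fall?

Friday

From May 25, 2055 to May 25, 2115: 60 years, of which 14 contain a Feb 29 — 46×365 + 14×366 = 21914 days.
(2100 is not a leap year (divisible by 100 but not 400).)
May 2115: 31 − 25 = 6 days remain.
June 1–28, 2115: 28 days.
Residual: 34 days.
Total: 21948 days.
21948 mod 7 = 3, so 3 days after Tuesday is Friday.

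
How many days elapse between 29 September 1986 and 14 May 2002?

5706

Day-of-year of September 29, 1986: 272.
Day-of-year of May 14, 2002: 134.
1986 has 365 days, so 365 − 272 = 93 days remain in 1986.
Full years 1987–2001: 11 common + 4 leap = 11×365 + 4×366 = 5479 days.
Total: 93 + 5479 + 134 = 5706 days.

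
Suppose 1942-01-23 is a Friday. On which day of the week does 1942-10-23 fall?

Friday

January 1942: 31 − 23 = 8 days remain.
Then February 1942 (28), March (31), April (30), May (31), June (30), July (31), August (31), September (30): 28 + 31 + 30 + 31 + 30 + 31 + 31 + 30 = 242 days.
October 1–23, 1942: 23 days.
Total: 8 + 242 + 23 = 273 days.
273 is a multiple of 7, so 1942-10-23 falls on the same weekday: Friday.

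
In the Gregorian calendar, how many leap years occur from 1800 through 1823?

5

Years divisible by 4 in [1800, 1823]: 1800, 1804, 1808, 1812, 1816, 1820.
Of these, 1800 is divisible by 100 but not 400, so not leap.
Leap years: 6 − 1 = 5.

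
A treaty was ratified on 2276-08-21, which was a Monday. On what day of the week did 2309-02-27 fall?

From August 21, 2276 to August 21, 2308: 32 years, of which 7 contain a Feb 29 — 25×365 + 7×366 = 11687 days.
(2300 is not a leap year (divisible by 100 but not 400).)
August 2308: 31 − 21 = 10 days remain.
Then September (30), October (31), November (30), December (31), January (31): 30 + 31 + 30 + 31 + 31 = 153 days.
February 1–27, 2309: 27 days (2309 is not a leap year).
Residual: 190 days.
Total: 11877 days.
11877 mod 7 = 5, so 5 days after Monday is Saturday.

Saturday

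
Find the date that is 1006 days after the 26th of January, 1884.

the 28th of October, 1886

Count 1006 days after January 26, 1884:
Day-of-year of January 26, 1884: 26.
Day-of-year of October 28, 1886: 301.
1884 has 366 days, so 366 − 26 = 340 days remain in 1884.
Full years: 1885: 365. Sum = 365.
Total: 340 + 365 + 301 = 1006 days.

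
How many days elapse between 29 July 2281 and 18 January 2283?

538

July 2281: 31 − 29 = 2 days remain.
Then 17 full months totalling 518 days.
January 1–18, 2283: 18 days.
Total: 2 + 518 + 18 = 538 days.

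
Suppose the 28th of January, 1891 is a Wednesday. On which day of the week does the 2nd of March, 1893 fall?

January 1891: 31 − 28 = 3 days remain.
Then 25 full months totalling 759 days.
March 1–2, 1893: 2 days.
Total: 3 + 759 + 2 = 764 days.
764 mod 7 = 1, so 1 day after Wednesday is Thursday.

Thursday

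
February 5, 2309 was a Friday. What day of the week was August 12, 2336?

Day-of-year of February 5, 2309: 36.
Day-of-year of August 12, 2336: 225.
2309 has 365 days, so 365 − 36 = 329 days remain in 2309.
Full years 2310–2335: 20 common + 6 leap = 20×365 + 6×366 = 9496 days.
Total: 329 + 9496 + 225 = 10050 days.
10050 mod 7 = 5, so 5 days after Friday is Wednesday.

Wednesday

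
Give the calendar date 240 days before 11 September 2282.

14 January 2282

Count 240 days before September 11, 2282:
January 2282: 31 − 14 = 17 days remain.
Then February 2282 (28), March (31), April (30), May (31), June (30), July (31), August (31): 28 + 31 + 30 + 31 + 30 + 31 + 31 = 212 days.
September 1–11, 2282: 11 days.
Total: 17 + 212 + 11 = 240 days.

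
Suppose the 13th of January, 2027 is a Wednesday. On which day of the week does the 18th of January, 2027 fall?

Within January 2027: 18 − 13 = 5 days.
5 mod 7 = 5, so 5 days after Wednesday is Monday.

Monday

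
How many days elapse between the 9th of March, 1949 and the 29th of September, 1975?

9700

From March 9, 1949 to March 9, 1975: 26 years, of which 6 contain a Feb 29 — 20×365 + 6×366 = 9496 days.
March 1975: 31 − 9 = 22 days remain.
Then April (30), May (31), June (30), July (31), August (31): 30 + 31 + 30 + 31 + 31 = 153 days.
September 1–29, 1975: 29 days.
Residual: 204 days.
Total: 9700 days.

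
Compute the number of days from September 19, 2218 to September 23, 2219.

September 19, 2218 → September 19, 2219: 365 days.
Within September 2219: 23 − 19 = 4 days.
Total: 369 days.

369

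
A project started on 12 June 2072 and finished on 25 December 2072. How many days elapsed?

June 2072: 30 − 12 = 18 days remain.
Then July (31), August (31), September (30), October (31), November (30): 31 + 31 + 30 + 31 + 30 = 153 days.
December 1–25, 2072: 25 days.
Total: 18 + 153 + 25 = 196 days.

196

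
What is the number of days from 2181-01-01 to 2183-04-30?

January 1, 2181 → January 1, 2182: 365 days.
January 1, 2182 → January 1, 2183: 365 days.
January 2183: 31 − 1 = 30 days remain.
Then February 2183 (28), March (31): 28 + 31 = 59 days.
April 1–30, 2183: 30 days.
Residual: 119 days.
Total: 849 days.

849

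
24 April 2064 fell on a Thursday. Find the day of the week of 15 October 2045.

Count forward from the earlier date (October 15, 2045) to the later (April 24, 2064):
Day-of-year of October 15, 2045: 288.
Day-of-year of April 24, 2064: 115.
2045 has 365 days, so 365 − 288 = 77 days remain in 2045.
Full years 2046–2063: 14 common + 4 leap = 14×365 + 4×366 = 6574 days.
Total: 77 + 6574 + 115 = 6766 days.
6766 mod 7 = 4, so 4 days before Thursday is Sunday.

Sunday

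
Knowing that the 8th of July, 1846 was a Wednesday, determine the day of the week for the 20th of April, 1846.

Monday

Count forward from the earlier date (April 20, 1846) to the later (July 8, 1846):
April 1846: 30 − 20 = 10 days remain.
Then May (31), June (30): 31 + 30 = 61 days.
July 1–8, 1846: 8 days.
Total: 10 + 61 + 8 = 79 days.
79 mod 7 = 2, so 2 days before Wednesday is Monday.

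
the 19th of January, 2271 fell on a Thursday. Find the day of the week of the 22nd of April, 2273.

Day-of-year of January 19, 2271: 19.
Day-of-year of April 22, 2273: 112.
2271 has 365 days, so 365 − 19 = 346 days remain in 2271.
Full years: 2272: 366. Sum = 366.
Total: 346 + 366 + 112 = 824 days.
824 mod 7 = 5, so 5 days after Thursday is Tuesday.

Tuesday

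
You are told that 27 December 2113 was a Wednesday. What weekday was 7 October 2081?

Count forward from the earlier date (October 7, 2081) to the later (December 27, 2113):
From October 7, 2081 to October 7, 2113: 32 years, of which 7 contain a Feb 29 — 25×365 + 7×366 = 11687 days.
(2100 is not a leap year (divisible by 100 but not 400).)
October 2113: 31 − 7 = 24 days remain.
Then November (30): 30 days.
December 1–27, 2113: 27 days.
Residual: 81 days.
Total: 11768 days.
11768 mod 7 = 1, so 1 day before Wednesday is Tuesday.

Tuesday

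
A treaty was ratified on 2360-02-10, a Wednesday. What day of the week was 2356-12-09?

Count forward from the earlier date (December 9, 2356) to the later (February 10, 2360):
December 9, 2356 → December 9, 2357: 365 days.
December 9, 2357 → December 9, 2358: 365 days.
December 9, 2358 → December 9, 2359: 365 days.
December 2359: 31 − 9 = 22 days remain.
Then January (31): 31 days.
February 1–10, 2360: 10 days (2360 is a leap year).
Residual: 63 days.
Total: 1158 days.
1158 mod 7 = 3, so 3 days before Wednesday is Sunday.

Sunday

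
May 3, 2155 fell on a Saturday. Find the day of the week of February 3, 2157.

Day-of-year of May 3, 2155: 123.
Day-of-year of February 3, 2157: 34.
2155 has 365 days, so 365 − 123 = 242 days remain in 2155.
Full years: 2156: 366. Sum = 366.
Total: 242 + 366 + 34 = 642 days.
642 mod 7 = 5, so 5 days after Saturday is Thursday.

Thursday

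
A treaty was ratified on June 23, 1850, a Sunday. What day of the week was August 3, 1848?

Thursday

Count forward from the earlier date (August 3, 1848) to the later (June 23, 1850):
August 1848: 31 − 3 = 28 days remain.
Then 21 full months totalling 638 days.
June 1–23, 1850: 23 days.
Total: 28 + 638 + 23 = 689 days.
689 mod 7 = 3, so 3 days before Sunday is Thursday.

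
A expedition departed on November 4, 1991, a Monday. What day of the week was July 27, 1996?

Saturday

November 4, 1991 → November 4, 1992: 366 days (1992 is a leap year).
November 4, 1992 → November 4, 1993: 365 days.
November 4, 1993 → November 4, 1994: 365 days.
November 4, 1994 → November 4, 1995: 365 days.
November 1995: 30 − 4 = 26 days remain.
Then December (31), January (31), February 1996 (29), March (31), April (30), May (31), June (30): 31 + 31 + 29 + 31 + 30 + 31 + 30 = 213 days.
July 1–27, 1996: 27 days.
Residual: 266 days.
Total: 1727 days.
1727 mod 7 = 5, so 5 days after Monday is Saturday.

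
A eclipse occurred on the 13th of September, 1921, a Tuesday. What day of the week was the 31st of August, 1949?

From September 13, 1921 to September 13, 1948: 27 years, of which 7 contain a Feb 29 — 20×365 + 7×366 = 9862 days.
September 1948: 30 − 13 = 17 days remain.
Then 10 full months totalling 304 days.
August 1–31, 1949: 31 days.
Residual: 352 days.
Total: 10214 days.
10214 mod 7 = 1, so 1 day after Tuesday is Wednesday.

Wednesday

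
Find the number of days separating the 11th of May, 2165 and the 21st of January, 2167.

620

Day-of-year of May 11, 2165: 131.
Day-of-year of January 21, 2167: 21.
2165 has 365 days, so 365 − 131 = 234 days remain in 2165.
Full years: 2166: 365. Sum = 365.
Total: 234 + 365 + 21 = 620 days.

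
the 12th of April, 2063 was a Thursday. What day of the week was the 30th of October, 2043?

Friday

Count forward from the earlier date (October 30, 2043) to the later (April 12, 2063):
Day-of-year of October 30, 2043: 303.
Day-of-year of April 12, 2063: 102.
2043 has 365 days, so 365 − 303 = 62 days remain in 2043.
Full years 2044–2062: 14 common + 5 leap = 14×365 + 5×366 = 6940 days.
Total: 62 + 6940 + 102 = 7104 days.
7104 mod 7 = 6, so 6 days before Thursday is Friday.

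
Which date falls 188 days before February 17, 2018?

August 13, 2017

Count 188 days before February 17, 2018:
Day-of-year of August 13, 2017: 225.
Day-of-year of February 17, 2018: 48.
2017 has 365 days, so 365 − 225 = 140 days remain in 2017.
Total: 140 + 48 = 188 days.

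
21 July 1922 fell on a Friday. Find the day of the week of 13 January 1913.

Monday

Count forward from the earlier date (January 13, 1913) to the later (July 21, 1922):
Day-of-year of January 13, 1913: 13.
Day-of-year of July 21, 1922: 202.
1913 has 365 days, so 365 − 13 = 352 days remain in 1913.
Full years 1914–1921: 6 common + 2 leap = 6×365 + 2×366 = 2922 days.
Total: 352 + 2922 + 202 = 3476 days.
3476 mod 7 = 4, so 4 days before Friday is Monday.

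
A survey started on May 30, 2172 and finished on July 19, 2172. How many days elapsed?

50

May 2172: 31 − 30 = 1 day remains.
Then June (30): 30 days.
July 1–19, 2172: 19 days.
Total: 1 + 30 + 19 = 50 days.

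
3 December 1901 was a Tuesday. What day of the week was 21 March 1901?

Thursday

Count forward from the earlier date (March 21, 1901) to the later (December 3, 1901):
March 1901: 31 − 21 = 10 days remain.
Then April (30), May (31), June (30), July (31), August (31), September (30), October (31), November (30): 30 + 31 + 30 + 31 + 31 + 30 + 31 + 30 = 244 days.
December 1–3, 1901: 3 days.
Total: 10 + 244 + 3 = 257 days.
257 mod 7 = 5, so 5 days before Tuesday is Thursday.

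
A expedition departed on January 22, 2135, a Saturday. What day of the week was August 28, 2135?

January 2135: 31 − 22 = 9 days remain.
Then February 2135 (28), March (31), April (30), May (31), June (30), July (31): 28 + 31 + 30 + 31 + 30 + 31 = 181 days.
August 1–28, 2135: 28 days.
Total: 9 + 181 + 28 = 218 days.
218 mod 7 = 1, so 1 day after Saturday is Sunday.

Sunday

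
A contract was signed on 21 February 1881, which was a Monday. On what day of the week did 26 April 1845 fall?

Saturday

Count forward from the earlier date (April 26, 1845) to the later (February 21, 1881):
Day-of-year of April 26, 1845: 116.
Day-of-year of February 21, 1881: 52.
1845 has 365 days, so 365 − 116 = 249 days remain in 1845.
Full years 1846–1880: 26 common + 9 leap = 26×365 + 9×366 = 12784 days.
Total: 249 + 12784 + 52 = 13085 days.
13085 mod 7 = 2, so 2 days before Monday is Saturday.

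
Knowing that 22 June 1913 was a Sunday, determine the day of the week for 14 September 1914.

Day-of-year of June 22, 1913: 173.
Day-of-year of September 14, 1914: 257.
1913 has 365 days, so 365 − 173 = 192 days remain in 1913.
Total: 192 + 257 = 449 days.
449 mod 7 = 1, so 1 day after Sunday is Monday.

Monday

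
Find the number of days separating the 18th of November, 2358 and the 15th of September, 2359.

November 2358: 30 − 18 = 12 days remain.
Then 9 full months totalling 274 days.
September 1–15, 2359: 15 days.
Residual: 301 days.
Total: 301 days.

301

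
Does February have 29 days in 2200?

No

2200 is not a leap year (divisible by 100 but not 400).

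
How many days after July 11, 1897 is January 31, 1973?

From July 11, 1897 to July 11, 1972: 75 years, of which 18 contain a Feb 29 — 57×365 + 18×366 = 27393 days.
(1900 is not a leap year (divisible by 100 but not 400).)
July 1972: 31 − 11 = 20 days remain.
Then August (31), September (30), October (31), November (30), December (31): 31 + 30 + 31 + 30 + 31 = 153 days.
January 1–31, 1973: 31 days.
Residual: 204 days.
Total: 27597 days.

27597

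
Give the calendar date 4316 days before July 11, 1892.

September 16, 1880

Count 4316 days before July 11, 1892:
Day-of-year of September 16, 1880: 260.
Day-of-year of July 11, 1892: 193.
1880 has 366 days, so 366 − 260 = 106 days remain in 1880.
Full years 1881–1891: 9 common + 2 leap = 9×365 + 2×366 = 4017 days.
Total: 106 + 4017 + 193 = 4316 days.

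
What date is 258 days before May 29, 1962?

September 13, 1961

Count 258 days before May 29, 1962:
September 1961: 30 − 13 = 17 days remain.
Then October (31), November (30), December (31), January (31), February 1962 (28), March (31), April (30): 31 + 30 + 31 + 31 + 28 + 31 + 30 = 212 days.
May 1–29, 1962: 29 days.
Residual: 258 days.
Total: 258 days.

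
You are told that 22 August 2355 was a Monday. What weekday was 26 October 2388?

Wednesday

From August 22, 2355 to August 22, 2388: 33 years, of which 9 contain a Feb 29 — 24×365 + 9×366 = 12054 days.
August 2388: 31 − 22 = 9 days remain.
Then September (30): 30 days.
October 1–26, 2388: 26 days.
Residual: 65 days.
Total: 12119 days.
12119 mod 7 = 2, so 2 days after Monday is Wednesday.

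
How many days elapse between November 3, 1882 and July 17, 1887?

Day-of-year of November 3, 1882: 307.
Day-of-year of July 17, 1887: 198.
1882 has 365 days, so 365 − 307 = 58 days remain in 1882.
Full years: 1883: 365; 1884: 366; 1885: 365; 1886: 365. Sum = 1461.
Total: 58 + 1461 + 198 = 1717 days.

1717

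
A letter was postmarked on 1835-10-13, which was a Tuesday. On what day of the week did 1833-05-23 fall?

Count forward from the earlier date (May 23, 1833) to the later (October 13, 1835):
Day-of-year of May 23, 1833: 143.
Day-of-year of October 13, 1835: 286.
1833 has 365 days, so 365 − 143 = 222 days remain in 1833.
Full years: 1834: 365. Sum = 365.
Total: 222 + 365 + 286 = 873 days.
873 mod 7 = 5, so 5 days before Tuesday is Thursday.

Thursday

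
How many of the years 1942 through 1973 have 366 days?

Years divisible by 4 in [1942, 1973]: 1944, 1948, 1952, 1956, 1960, 1964, 1968, 1972.
No century exceptions apply. Count: 8.

8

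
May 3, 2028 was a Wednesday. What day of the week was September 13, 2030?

May 3, 2028 → May 3, 2029: 365 days.
May 3, 2029 → May 3, 2030: 365 days.
May 2030: 31 − 3 = 28 days remain.
Then June (30), July (31), August (31): 30 + 31 + 31 = 92 days.
September 1–13, 2030: 13 days.
Residual: 133 days.
Total: 863 days.
863 mod 7 = 2, so 2 days after Wednesday is Friday.

Friday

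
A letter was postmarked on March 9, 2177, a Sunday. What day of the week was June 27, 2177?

March 2177: 31 − 9 = 22 days remain.
Then April (30), May (31): 30 + 31 = 61 days.
June 1–27, 2177: 27 days.
Total: 22 + 61 + 27 = 110 days.
110 mod 7 = 5, so 5 days after Sunday is Friday.

Friday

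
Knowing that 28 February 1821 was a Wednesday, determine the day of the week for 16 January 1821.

Tuesday

Count forward from the earlier date (January 16, 1821) to the later (February 28, 1821):
January 1821: 31 − 16 = 15 days remain.
February 1–28, 1821: 28 days (1821 is not a leap year).
Total: 15 + 28 = 43 days.
43 mod 7 = 1, so 1 day before Wednesday is Tuesday.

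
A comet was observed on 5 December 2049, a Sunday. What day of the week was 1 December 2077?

Wednesday

From December 5, 2049 to December 5, 2076: 27 years, of which 7 contain a Feb 29 — 20×365 + 7×366 = 9862 days.
December 2076: 31 − 5 = 26 days remain.
Then 11 full months totalling 334 days.
December 1, 2077: 1 day.
Residual: 361 days.
Total: 10223 days.
10223 mod 7 = 3, so 3 days after Sunday is Wednesday.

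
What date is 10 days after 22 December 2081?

1 January 2082

Count 10 days after December 22, 2081:
December 2081: 31 − 22 = 9 days remain.
January 1, 2082: 1 day.
Residual: 10 days.
Total: 10 days.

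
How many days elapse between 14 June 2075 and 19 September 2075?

June 2075: 30 − 14 = 16 days remain.
Then July (31), August (31): 31 + 31 = 62 days.
September 1–19, 2075: 19 days.
Total: 16 + 62 + 19 = 97 days.

97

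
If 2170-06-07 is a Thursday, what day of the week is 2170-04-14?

Count forward from the earlier date (April 14, 2170) to the later (June 7, 2170):
April 2170: 30 − 14 = 16 days remain.
Then May (31): 31 days.
June 1–7, 2170: 7 days.
Total: 16 + 31 + 7 = 54 days.
54 mod 7 = 5, so 5 days before Thursday is Saturday.

Saturday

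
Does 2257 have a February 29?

No

2257 is not a leap year.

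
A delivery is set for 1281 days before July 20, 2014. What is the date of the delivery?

January 16, 2011

Count 1281 days before July 20, 2014:
Day-of-year of January 16, 2011: 16.
Day-of-year of July 20, 2014: 201.
2011 has 365 days, so 365 − 16 = 349 days remain in 2011.
Full years: 2012: 366; 2013: 365. Sum = 731.
Total: 349 + 731 + 201 = 1281 days.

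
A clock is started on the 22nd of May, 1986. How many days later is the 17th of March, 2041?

Day-of-year of May 22, 1986: 142.
Day-of-year of March 17, 2041: 76.
1986 has 365 days, so 365 − 142 = 223 days remain in 1986.
Full years 1987–2040: 40 common + 14 leap = 40×365 + 14×366 = 19724 days.
Total: 223 + 19724 + 76 = 20023 days.

20023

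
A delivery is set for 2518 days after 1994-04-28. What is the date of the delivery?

2001-03-20

Count 2518 days after April 28, 1994:
Day-of-year of April 28, 1994: 118.
Day-of-year of March 20, 2001: 79.
1994 has 365 days, so 365 − 118 = 247 days remain in 1994.
Full years: 1995: 365; 1996: 366; 1997: 365; 1998: 365; 1999: 365; 2000: 366. Sum = 2192.
Total: 247 + 2192 + 79 = 2518 days.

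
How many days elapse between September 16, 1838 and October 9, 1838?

23

September 1838: 30 − 16 = 14 days remain.
October 1–9, 1838: 9 days.
Total: 14 + 9 = 23 days.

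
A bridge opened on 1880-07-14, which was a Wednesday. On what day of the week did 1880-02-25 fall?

Count forward from the earlier date (February 25, 1880) to the later (July 14, 1880):
February 1880: 29 − 25 = 4 days remain (1880 is a leap year, so February has 29 days).
Then March (31), April (30), May (31), June (30): 31 + 30 + 31 + 30 = 122 days.
July 1–14, 1880: 14 days.
Total: 4 + 122 + 14 = 140 days.
140 is a multiple of 7, so 1880-02-25 falls on the same weekday: Wednesday.

Wednesday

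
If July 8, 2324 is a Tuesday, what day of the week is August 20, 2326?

July 2324: 31 − 8 = 23 days remain.
Then 24 full months totalling 730 days.
August 1–20, 2326: 20 days.
Total: 23 + 730 + 20 = 773 days.
773 mod 7 = 3, so 3 days after Tuesday is Friday.

Friday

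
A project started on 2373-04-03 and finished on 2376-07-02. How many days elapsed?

1186

Day-of-year of April 3, 2373: 93.
Day-of-year of July 2, 2376: 184.
2373 has 365 days, so 365 − 93 = 272 days remain in 2373.
Full years: 2374: 365; 2375: 365. Sum = 730.
Total: 272 + 730 + 184 = 1186 days.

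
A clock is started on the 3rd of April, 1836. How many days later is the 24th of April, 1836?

21

Within April 1836: 24 − 3 = 21 days.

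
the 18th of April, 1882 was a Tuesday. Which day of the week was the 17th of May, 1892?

Tuesday

Day-of-year of April 18, 1882: 108.
Day-of-year of May 17, 1892: 138.
1882 has 365 days, so 365 − 108 = 257 days remain in 1882.
Full years 1883–1891: 7 common + 2 leap = 7×365 + 2×366 = 3287 days.
Total: 257 + 3287 + 138 = 3682 days.
3682 is a multiple of 7, so the 17th of May, 1892 falls on the same weekday: Tuesday.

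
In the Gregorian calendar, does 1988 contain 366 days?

1988 is a leap year.

Yes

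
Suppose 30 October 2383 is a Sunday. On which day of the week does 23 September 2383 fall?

Count forward from the earlier date (September 23, 2383) to the later (October 30, 2383):
September 2383: 30 − 23 = 7 days remain.
October 1–30, 2383: 30 days.
Total: 7 + 30 = 37 days.
37 mod 7 = 2, so 2 days before Sunday is Friday.

Friday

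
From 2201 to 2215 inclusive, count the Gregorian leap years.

Years divisible by 4 in [2201, 2215]: 2204, 2208, 2212.
No century exceptions apply. Count: 3.

3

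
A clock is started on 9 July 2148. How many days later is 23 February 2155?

2420

Day-of-year of July 9, 2148: 191.
Day-of-year of February 23, 2155: 54.
2148 has 366 days, so 366 − 191 = 175 days remain in 2148.
Full years: 2149: 365; 2150: 365; 2151: 365; 2152: 366; 2153: 365; 2154: 365. Sum = 2191.
Total: 175 + 2191 + 54 = 2420 days.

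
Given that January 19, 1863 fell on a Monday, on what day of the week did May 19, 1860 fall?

Count forward from the earlier date (May 19, 1860) to the later (January 19, 1863):
May 19, 1860 → May 19, 1861: 365 days.
May 19, 1861 → May 19, 1862: 365 days.
May 1862: 31 − 19 = 12 days remain.
Then June (30), July (31), August (31), September (30), October (31), November (30), December (31): 30 + 31 + 31 + 30 + 31 + 30 + 31 = 214 days.
January 1–19, 1863: 19 days.
Residual: 245 days.
Total: 975 days.
975 mod 7 = 2, so 2 days before Monday is Saturday.

Saturday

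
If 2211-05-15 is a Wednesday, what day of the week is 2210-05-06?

Sunday

Count forward from the earlier date (May 6, 2210) to the later (May 15, 2211):
Day-of-year of May 6, 2210: 126.
Day-of-year of May 15, 2211: 135.
2210 has 365 days, so 365 − 126 = 239 days remain in 2210.
Total: 239 + 135 = 374 days.
374 mod 7 = 3, so 3 days before Wednesday is Sunday.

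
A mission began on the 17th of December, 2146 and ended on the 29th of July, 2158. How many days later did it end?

4242

From December 17, 2146 to December 17, 2157: 11 years, of which 3 contain a Feb 29 — 8×365 + 3×366 = 4018 days.
December 2157: 31 − 17 = 14 days remain.
Then January (31), February 2158 (28), March (31), April (30), May (31), June (30): 31 + 28 + 31 + 30 + 31 + 30 = 181 days.
July 1–29, 2158: 29 days.
Residual: 224 days.
Total: 4242 days.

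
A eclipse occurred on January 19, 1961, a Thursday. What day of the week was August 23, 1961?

Wednesday

January 1961: 31 − 19 = 12 days remain.
Then February 1961 (28), March (31), April (30), May (31), June (30), July (31): 28 + 31 + 30 + 31 + 30 + 31 = 181 days.
August 1–23, 1961: 23 days.
Total: 12 + 181 + 23 = 216 days.
216 mod 7 = 6, so 6 days after Thursday is Wednesday.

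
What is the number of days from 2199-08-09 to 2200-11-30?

August 9, 2199 → August 9, 2200: 365 days (2200 is not a leap year (divisible by 100 but not 400)).
August 2200: 31 − 9 = 22 days remain.
Then September (30), October (31): 30 + 31 = 61 days.
November 1–30, 2200: 30 days.
Residual: 113 days.
Total: 478 days.

478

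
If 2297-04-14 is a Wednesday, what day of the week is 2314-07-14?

Tuesday

Day-of-year of April 14, 2297: 104.
Day-of-year of July 14, 2314: 195.
2297 has 365 days, so 365 − 104 = 261 days remain in 2297.
Full years 2298–2313: 13 common + 3 leap = 13×365 + 3×366 = 5843 days.
Total: 261 + 5843 + 195 = 6299 days.
6299 mod 7 = 6, so 6 days after Wednesday is Tuesday.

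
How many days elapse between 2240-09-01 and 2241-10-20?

414

September 1, 2240 → September 1, 2241: 365 days.
September 2241: 30 − 1 = 29 days remain.
October 1–20, 2241: 20 days.
Residual: 49 days.
Total: 414 days.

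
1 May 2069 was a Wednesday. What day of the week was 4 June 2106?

From May 1, 2069 to May 1, 2106: 37 years, of which 8 contain a Feb 29 — 29×365 + 8×366 = 13513 days.
(2100 is not a leap year (divisible by 100 but not 400).)
May 2106: 31 − 1 = 30 days remain.
June 1–4, 2106: 4 days.
Residual: 34 days.
Total: 13547 days.
13547 mod 7 = 2, so 2 days after Wednesday is Friday.

Friday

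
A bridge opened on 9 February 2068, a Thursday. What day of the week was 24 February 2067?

Thursday

Count forward from the earlier date (February 24, 2067) to the later (February 9, 2068):
Day-of-year of February 24, 2067: 55.
Day-of-year of February 9, 2068: 40.
2067 has 365 days, so 365 − 55 = 310 days remain in 2067.
Total: 310 + 40 = 350 days.
350 is a multiple of 7, so 24 February 2067 falls on the same weekday: Thursday.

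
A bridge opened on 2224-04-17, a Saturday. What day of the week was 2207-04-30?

Thursday

Count forward from the earlier date (April 30, 2207) to the later (April 17, 2224):
From April 30, 2207 to April 30, 2223: 16 years, of which 4 contain a Feb 29 — 12×365 + 4×366 = 5844 days.
April 2223: 30 − 30 = 0 days remain.
Then 11 full months totalling 336 days.
April 1–17, 2224: 17 days.
Residual: 353 days.
Total: 6197 days.
6197 mod 7 = 2, so 2 days before Saturday is Thursday.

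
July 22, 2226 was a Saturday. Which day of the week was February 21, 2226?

Count forward from the earlier date (February 21, 2226) to the later (July 22, 2226):
February 2226: 28 − 21 = 7 days remain (2226 is not a leap year, so February has 28 days).
Then March (31), April (30), May (31), June (30): 31 + 30 + 31 + 30 = 122 days.
July 1–22, 2226: 22 days.
Total: 7 + 122 + 22 = 151 days.
151 mod 7 = 4, so 4 days before Saturday is Tuesday.

Tuesday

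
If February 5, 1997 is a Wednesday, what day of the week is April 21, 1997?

Monday

February 1997: 28 − 5 = 23 days remain (1997 is not a leap year, so February has 28 days).
Then March (31): 31 days.
April 1–21, 1997: 21 days.
Total: 23 + 31 + 21 = 75 days.
75 mod 7 = 5, so 5 days after Wednesday is Monday.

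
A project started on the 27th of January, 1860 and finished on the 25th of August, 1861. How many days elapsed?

576

Day-of-year of January 27, 1860: 27.
Day-of-year of August 25, 1861: 237.
1860 has 366 days, so 366 − 27 = 339 days remain in 1860.
Total: 339 + 237 = 576 days.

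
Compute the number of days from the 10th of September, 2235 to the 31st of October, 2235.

September 2235: 30 − 10 = 20 days remain.
October 1–31, 2235: 31 days.
Total: 20 + 31 = 51 days.

51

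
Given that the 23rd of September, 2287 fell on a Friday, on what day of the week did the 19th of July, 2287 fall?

Count forward from the earlier date (July 19, 2287) to the later (September 23, 2287):
July 2287: 31 − 19 = 12 days remain.
Then August (31): 31 days.
September 1–23, 2287: 23 days.
Total: 12 + 31 + 23 = 66 days.
66 mod 7 = 3, so 3 days before Friday is Tuesday.

Tuesday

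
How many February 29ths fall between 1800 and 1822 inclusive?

Years divisible by 4 in [1800, 1822]: 1800, 1804, 1808, 1812, 1816, 1820.
Of these, 1800 is divisible by 100 but not 400, so not leap.
Leap years: 6 − 1 = 5.

5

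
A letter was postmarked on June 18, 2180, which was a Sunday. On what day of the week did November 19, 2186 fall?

June 18, 2180 → June 18, 2181: 365 days.
June 18, 2181 → June 18, 2182: 365 days.
June 18, 2182 → June 18, 2183: 365 days.
June 18, 2183 → June 18, 2184: 366 days (2184 is a leap year).
June 18, 2184 → June 18, 2185: 365 days.
June 18, 2185 → June 18, 2186: 365 days.
June 2186: 30 − 18 = 12 days remain.
Then July (31), August (31), September (30), October (31): 31 + 31 + 30 + 31 = 123 days.
November 1–19, 2186: 19 days.
Residual: 154 days.
Total: 2345 days.
2345 is a multiple of 7, so November 19, 2186 falls on the same weekday: Sunday.

Sunday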